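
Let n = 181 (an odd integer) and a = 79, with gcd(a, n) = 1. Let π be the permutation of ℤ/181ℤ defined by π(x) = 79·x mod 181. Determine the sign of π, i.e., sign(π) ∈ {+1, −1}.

+1

Start at x=156: 156 → 16 → 178 → 125 → 101 → 15 → 99 → … (one orbit).
Decompose π into cycles: lengths [90, 90, 1] (3 cycles, including the fixed point 0).
181 − 3 = 178 transpositions; sign(π) = (−1)^178 = +1.
Via Zolotarev, sign(π_{79}) = (79|181) = +1.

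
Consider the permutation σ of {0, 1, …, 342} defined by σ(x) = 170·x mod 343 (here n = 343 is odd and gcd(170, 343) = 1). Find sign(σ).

+1

Trace 43: π^k(43) = [43, 107, 11, 155, 282, 263, 120] for k=0..6.
Cycle type of π: 147×2 + 21×2 + 3×2 + 1; total 7 cycles.
Σ(ℓ_i−1) = 343−7 = 336; sign = (−1)^336 = +1.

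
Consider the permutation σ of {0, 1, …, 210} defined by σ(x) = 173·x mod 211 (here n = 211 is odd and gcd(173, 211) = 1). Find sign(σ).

+1

Trace 148: π^k(148) = [148, 73, 180, 123, 179, 161, 1] for k=0..6.
The orbit structure of x ↦ 173x mod 211: 11 orbits of sizes [21, 21, 21, 21, 21, 21, 21, 21, 21, 21, 1].
With 11 cycles on 211 points, sign = (−1)^{211−11} = +1.
Via Zolotarev, sign(π_{173}) = (173|211) = +1.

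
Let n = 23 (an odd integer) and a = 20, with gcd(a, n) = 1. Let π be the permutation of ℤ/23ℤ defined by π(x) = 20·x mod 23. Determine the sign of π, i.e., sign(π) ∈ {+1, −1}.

-1

Trace 12: π^k(12) = [12, 10, 16, 21, 6, 5, 8] for k=0..6.
Cycle lengths of π_20 on ℤ/23ℤ: [22, 1]; 2 cycles in total.
n − c = 23 − 2 = 21; sign = (−1)^21 = -1.
Zolotarev: (20|23) = -1, matching the cycle-count sign.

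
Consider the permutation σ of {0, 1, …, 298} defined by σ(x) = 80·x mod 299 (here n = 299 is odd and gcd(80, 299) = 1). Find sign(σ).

+1

Trace 64: π^k(64) = [64, 37, 269, 291, 257, 228, 1] for k=0..6.
5 cycles of lengths [132, 132, 22, 12, 1].
5 cycles on 299: each ℓ→(−1)^(ℓ−1), product (−1)^294 = +1.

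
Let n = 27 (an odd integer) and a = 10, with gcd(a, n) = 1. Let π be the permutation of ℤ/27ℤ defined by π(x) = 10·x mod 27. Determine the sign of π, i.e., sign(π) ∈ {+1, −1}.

Trace 10: π^k(10) = [10, 19, 1] for k=0..2.
The orbit structure of x ↦ 10x mod 27: 15 orbits of sizes [3, 3, 3, 3, 3, 3, 1, 1, 1, 1, 1, 1, 1, 1, 1].
27 − 15 = 12 transpositions; sign(π) = (−1)^12 = +1.

+1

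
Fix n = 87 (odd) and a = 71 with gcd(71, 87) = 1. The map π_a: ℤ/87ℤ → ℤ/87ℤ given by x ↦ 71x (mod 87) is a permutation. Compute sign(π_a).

-1

Start at x=86: 86 → 16 → 5 → 7 → 62 → 52 → 38 → … (one orbit).
Cycle type of π: 14×6 + 2 + 1; total 8 cycles.
8 cycles on 87: each ℓ→(−1)^(ℓ−1), product (−1)^79 = -1.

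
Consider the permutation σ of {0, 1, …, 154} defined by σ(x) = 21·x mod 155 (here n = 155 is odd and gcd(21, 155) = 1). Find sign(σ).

Orbit of 61 under x↦21x: [61, 41, 86, 101, 106, 56, 91]… (length divides ord_155(21)).
π_21 has 10 disjoint cycles with lengths [30, 30, 30, 30, 30, 1, 1, 1, 1, 1] on {0,…,154}.
155 − 10 = 145 transpositions; sign(π) = (−1)^145 = -1.

-1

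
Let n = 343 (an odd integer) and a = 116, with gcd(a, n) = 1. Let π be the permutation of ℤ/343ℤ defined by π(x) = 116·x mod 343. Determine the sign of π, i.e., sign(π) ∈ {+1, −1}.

+1

Start at x=214: 214 → 128 → 99 → 165 → 275 → 1 → 116 → … (one orbit).
π_116 has 31 disjoint cycles with lengths [21, 21, 21, 21, 21, 21, 21, 21, 21, 21, 21, 21, 21, 21, 3, 3, 3, 3, 3, 3, 3, 3, 3, 3, 3, 3, 3, 3, 3, 3, 1] on {0,…,342}.
With 31 cycles on 343 points, sign = (−1)^{343−31} = +1.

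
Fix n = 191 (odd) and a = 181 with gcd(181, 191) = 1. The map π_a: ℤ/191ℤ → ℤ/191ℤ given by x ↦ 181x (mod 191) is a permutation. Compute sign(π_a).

-1

Start at x=121: 121 → 127 → 67 → 94 → 15 → 41 → 163 → … (one orbit).
2 cycles of lengths [190, 1].
sign(π) = (−1)^{n − #cycles} = (−1)^{191−2} = (−1)^189 = -1.
(181|191)_J = -1 (Zolotarev's lemma cross-check).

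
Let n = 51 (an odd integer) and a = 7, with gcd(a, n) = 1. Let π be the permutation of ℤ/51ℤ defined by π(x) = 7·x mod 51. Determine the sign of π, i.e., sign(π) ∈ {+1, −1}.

Start at x=4: 4 → 28 → 43 → 46 → 16 → 10 → 19 → … (one orbit).
Cycle type of π: 16×3 + 1×3; total 6 cycles.
6 cycles on 51: each ℓ→(−1)^(ℓ−1), product (−1)^45 = -1.

-1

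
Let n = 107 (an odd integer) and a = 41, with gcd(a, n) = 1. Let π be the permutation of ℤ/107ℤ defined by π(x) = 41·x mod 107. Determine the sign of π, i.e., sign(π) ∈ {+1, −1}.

Trace 4: π^k(4) = [4, 57, 90, 52, 99, 100, 34] for k=0..6.
π_41 has 3 disjoint cycles with lengths [53, 53, 1] on {0,…,106}.
Σ(ℓ_i−1) = 107−3 = 104; sign = (−1)^104 = +1.
(41|107)_J = +1 (Zolotarev's lemma cross-check).

+1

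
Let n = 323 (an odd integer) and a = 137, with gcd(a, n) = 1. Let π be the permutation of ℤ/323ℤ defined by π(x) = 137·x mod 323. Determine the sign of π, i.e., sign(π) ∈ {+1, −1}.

+1

Trace 120: π^k(120) = [120, 290, 1, 137, 35, 273, 256] for k=0..6.
Decompose π into cycles: lengths [9, 9, 9, 9, 9, 9, 9, 9, 9, 9, 9, 9, 9, 9, 9, 9, 9, 9, 9, 9, 9, 9, 9, 9, 9, 9, 9, 9, 9, 9, 9, 9, 9, 9, 1, 1, 1, 1, 1, 1, 1, 1, 1, 1, 1, 1, 1, 1, 1, 1, 1] (51 cycles, including the fixed point 0).
Σ(ℓ_i−1) = 323−51 = 272; sign = (−1)^272 = +1.
(137|323)_J = +1 (Zolotarev's lemma cross-check).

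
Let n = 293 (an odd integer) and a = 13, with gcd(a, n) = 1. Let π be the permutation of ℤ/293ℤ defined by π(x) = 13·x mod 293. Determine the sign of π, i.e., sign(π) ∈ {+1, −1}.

-1

Trace 236: π^k(236) = [236, 138, 36, 175, 224, 275, 59] for k=0..6.
The orbit structure of x ↦ 13x mod 293: 2 orbits of sizes [292, 1].
sign(π) = (−1)^{n − #cycles} = (−1)^{293−2} = (−1)^291 = -1.
Via Zolotarev, sign(π_{13}) = (13|293) = -1.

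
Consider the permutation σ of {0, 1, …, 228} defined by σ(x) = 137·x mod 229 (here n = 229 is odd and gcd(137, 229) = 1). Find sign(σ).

-1

Orbit of 111 under x↦137x: [111, 93, 146, 79, 60, 205, 147]… (length divides ord_229(137)).
The orbit structure of x ↦ 137x mod 229: 2 orbits of sizes [228, 1].
Σ(ℓ_i−1) = 229−2 = 227; sign = (−1)^227 = -1.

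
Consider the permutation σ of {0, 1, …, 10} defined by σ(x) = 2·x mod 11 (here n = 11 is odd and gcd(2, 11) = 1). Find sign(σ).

Trace 10: π^k(10) = [10, 9, 7, 3, 6, 1, 2] for k=0..6.
Decompose π into cycles: lengths [10, 1] (2 cycles, including the fixed point 0).
Σ(ℓ_i−1) = 11−2 = 9; sign = (−1)^9 = -1.

-1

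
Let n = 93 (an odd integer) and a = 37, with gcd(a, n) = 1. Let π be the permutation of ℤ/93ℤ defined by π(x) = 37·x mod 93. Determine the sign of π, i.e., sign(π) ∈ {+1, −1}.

-1

Trace 37: π^k(37) = [37, 67, 61, 25, 88, 1] for k=0..5.
18 cycles of lengths [6, 6, 6, 6, 6, 6, 6, 6, 6, 6, 6, 6, 6, 6, 6, 1, 1, 1].
93 − 18 = 75 transpositions; sign(π) = (−1)^75 = -1.
(37|93)_J = -1 (Zolotarev's lemma cross-check).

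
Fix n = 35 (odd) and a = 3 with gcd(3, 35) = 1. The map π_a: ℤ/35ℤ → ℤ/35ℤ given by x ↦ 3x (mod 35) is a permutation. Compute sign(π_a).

+1

Start at x=9: 9 → 27 → 11 → 33 → 29 → 17 → 16 → … (one orbit).
The orbit structure of x ↦ 3x mod 35: 5 orbits of sizes [12, 12, 6, 4, 1].
n − c = 35 − 5 = 30; sign = (−1)^30 = +1.
Check: (3/35) = +1 by Zolotarev.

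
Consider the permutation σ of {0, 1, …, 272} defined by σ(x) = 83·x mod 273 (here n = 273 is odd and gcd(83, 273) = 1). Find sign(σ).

-1

Start at x=83: 83 → 64 → 125 → 1 → 83 (one orbit).
Cycle lengths of π_83 on ℤ/273ℤ: [4, 4, 4, 4, 4, 4, 4, 4, 4, 4, 4, 4, 4, 4, 4, 4, 4, 4, 4, 4, 4, 4, 4, 4, 4, 4, 4, 4, 4, 4, 4, 4, 4, 4, 4, 4, 4, 4, 4, 4, 4, 4, 4, 4, 4, 4, 4, 4, 4, 4, 4, 4, 4, 4, 4, 4, 4, 4, 4, 4, 4, 4, 4, 2, 2, 2, 2, 2, 2, 2, 2, 2, 2, 1]; 74 cycles in total.
273 − 74 = 199 transpositions; sign(π) = (−1)^199 = -1.
The Jacobi symbol (83|273) = -1 (Zolotarev) agrees.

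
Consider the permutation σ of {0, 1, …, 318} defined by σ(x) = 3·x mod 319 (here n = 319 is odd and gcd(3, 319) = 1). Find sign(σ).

-1

Orbit of 180 under x↦3x: [180, 221, 25, 75, 225, 37, 111]… (length divides ord_319(3)).
6 cycles of lengths [140, 140, 28, 5, 5, 1].
6 cycles on 319: each ℓ→(−1)^(ℓ−1), product (−1)^313 = -1.
The Jacobi symbol (3|319) = -1 (Zolotarev) agrees.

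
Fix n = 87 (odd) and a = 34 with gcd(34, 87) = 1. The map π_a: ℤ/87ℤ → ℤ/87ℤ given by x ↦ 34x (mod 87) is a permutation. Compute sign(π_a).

+1

Orbit of 64 under x↦34x: [64, 1, 34, 25, 67, 16, 22]… (length divides ord_87(34)).
Cycle type of π: 14×6 + 1×3; total 9 cycles.
With 9 cycles on 87 points, sign = (−1)^{87−9} = +1.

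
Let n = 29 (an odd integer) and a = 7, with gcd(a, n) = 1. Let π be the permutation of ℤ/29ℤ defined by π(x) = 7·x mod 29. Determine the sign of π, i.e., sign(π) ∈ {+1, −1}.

+1

Trace 24: π^k(24) = [24, 23, 16, 25, 1, 7, 20] for k=0..6.
5 cycles of lengths [7, 7, 7, 7, 1].
5 cycles on 29: each ℓ→(−1)^(ℓ−1), product (−1)^24 = +1.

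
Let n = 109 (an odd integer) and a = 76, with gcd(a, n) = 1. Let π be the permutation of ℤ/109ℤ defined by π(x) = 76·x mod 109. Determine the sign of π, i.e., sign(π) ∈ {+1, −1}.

Trace 1: π^k(1) = [1, 76, 108, 33] for k=0..3.
The orbit structure of x ↦ 76x mod 109: 28 orbits of sizes [4, 4, 4, 4, 4, 4, 4, 4, 4, 4, 4, 4, 4, 4, 4, 4, 4, 4, 4, 4, 4, 4, 4, 4, 4, 4, 4, 1].
n − c = 109 − 28 = 81; sign = (−1)^81 = -1.
The Jacobi symbol (76|109) = -1 (Zolotarev) agrees.

-1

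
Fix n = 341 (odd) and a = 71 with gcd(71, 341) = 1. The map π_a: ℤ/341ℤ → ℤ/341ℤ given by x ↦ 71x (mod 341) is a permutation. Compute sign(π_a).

+1

Trace 1: π^k(1) = [1, 71, 267, 202, 20, 56, 225] for k=0..6.
π_71 has 25 disjoint cycles with lengths [15, 15, 15, 15, 15, 15, 15, 15, 15, 15, 15, 15, 15, 15, 15, 15, 15, 15, 15, 15, 15, 15, 5, 5, 1] on {0,…,340}.
25 cycles on 341: each ℓ→(−1)^(ℓ−1), product (−1)^316 = +1.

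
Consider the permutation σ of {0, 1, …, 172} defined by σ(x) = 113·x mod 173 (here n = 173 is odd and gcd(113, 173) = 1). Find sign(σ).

Start at x=132: 132 → 38 → 142 → 130 → 158 → 35 → 149 → … (one orbit).
The orbit structure of x ↦ 113x mod 173: 3 orbits of sizes [86, 86, 1].
With 3 cycles on 173 points, sign = (−1)^{173−3} = +1.
(113|173)_J = +1 (Zolotarev's lemma cross-check).

+1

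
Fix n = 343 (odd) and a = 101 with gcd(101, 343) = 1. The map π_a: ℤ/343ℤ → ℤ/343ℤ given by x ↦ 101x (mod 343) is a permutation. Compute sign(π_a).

-1

Trace 316: π^k(316) = [316, 17, 2, 202, 165, 201, 64] for k=0..6.
Decompose π into cycles: lengths [294, 42, 6, 1] (4 cycles, including the fixed point 0).
With 4 cycles on 343 points, sign = (−1)^{343−4} = -1.
Via Zolotarev, sign(π_{101}) = (101|343) = -1.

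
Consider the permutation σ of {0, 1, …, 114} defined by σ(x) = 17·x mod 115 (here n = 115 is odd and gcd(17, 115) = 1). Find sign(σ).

Start at x=49: 49 → 28 → 16 → 42 → 24 → 63 → 36 → … (one orbit).
Decompose π into cycles: lengths [44, 44, 22, 4, 1] (5 cycles, including the fixed point 0).
sign(π) = (−1)^{n − #cycles} = (−1)^{115−5} = (−1)^110 = +1.
Zolotarev: (17|115) = +1, matching the cycle-count sign.

+1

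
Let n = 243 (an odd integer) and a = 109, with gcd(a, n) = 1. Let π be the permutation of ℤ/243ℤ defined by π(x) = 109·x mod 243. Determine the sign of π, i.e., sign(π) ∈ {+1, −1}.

+1

Trace 163: π^k(163) = [163, 28, 136, 1, 109, 217, 82] for k=0..6.
The orbit structure of x ↦ 109x mod 243: 63 orbits of sizes [9, 9, 9, 9, 9, 9, 9, 9, 9, 9, 9, 9, 9, 9, 9, 9, 9, 9, 3, 3, 3, 3, 3, 3, 3, 3, 3, 3, 3, 3, 3, 3, 3, 3, 3, 3, 1, 1, 1, 1, 1, 1, 1, 1, 1, 1, 1, 1, 1, 1, 1, 1, 1, 1, 1, 1, 1, 1, 1, 1, 1, 1, 1].
Σ(ℓ_i−1) = 243−63 = 180; sign = (−1)^180 = +1.
Zolotarev: (109|243) = +1, matching the cycle-count sign.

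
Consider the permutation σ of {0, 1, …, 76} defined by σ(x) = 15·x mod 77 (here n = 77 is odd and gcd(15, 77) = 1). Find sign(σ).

Orbit of 71 under x↦15x: [71, 64, 36, 1, 15]… (length divides ord_77(15)).
Decompose π into cycles: lengths [5, 5, 5, 5, 5, 5, 5, 5, 5, 5, 5, 5, 5, 5, 1, 1, 1, 1, 1, 1, 1] (21 cycles, including the fixed point 0).
21 cycles on 77: each ℓ→(−1)^(ℓ−1), product (−1)^56 = +1.
Via Zolotarev, sign(π_{15}) = (15|77) = +1.

+1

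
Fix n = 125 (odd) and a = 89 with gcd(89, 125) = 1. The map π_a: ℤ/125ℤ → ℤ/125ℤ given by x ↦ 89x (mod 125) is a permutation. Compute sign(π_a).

Trace 29: π^k(29) = [29, 81, 84, 101, 114, 21, 119] for k=0..6.
Cycle type of π: 50×2 + 10×2 + 2×2 + 1; total 7 cycles.
125 − 7 = 118 transpositions; sign(π) = (−1)^118 = +1.
(89|125)_J = +1 (Zolotarev's lemma cross-check).

+1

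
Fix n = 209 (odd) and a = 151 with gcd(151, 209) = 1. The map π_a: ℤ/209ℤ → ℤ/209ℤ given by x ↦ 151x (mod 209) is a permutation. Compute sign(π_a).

+1

Start at x=191: 191 → 208 → 58 → 189 → 115 → 18 → 1 → … (one orbit).
The orbit structure of x ↦ 151x mod 209: 29 orbits of sizes [10, 10, 10, 10, 10, 10, 10, 10, 10, 10, 10, 10, 10, 10, 10, 10, 10, 10, 10, 2, 2, 2, 2, 2, 2, 2, 2, 2, 1].
sign(π) = (−1)^{n − #cycles} = (−1)^{209−29} = (−1)^180 = +1.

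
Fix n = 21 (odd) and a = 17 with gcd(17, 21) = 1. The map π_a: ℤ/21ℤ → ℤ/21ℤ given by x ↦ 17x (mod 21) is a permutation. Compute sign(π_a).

Trace 16: π^k(16) = [16, 20, 4, 5, 1, 17] for k=0..5.
Decompose π into cycles: lengths [6, 6, 6, 2, 1] (5 cycles, including the fixed point 0).
With 5 cycles on 21 points, sign = (−1)^{21−5} = +1.
Via Zolotarev, sign(π_{17}) = (17|21) = +1.

+1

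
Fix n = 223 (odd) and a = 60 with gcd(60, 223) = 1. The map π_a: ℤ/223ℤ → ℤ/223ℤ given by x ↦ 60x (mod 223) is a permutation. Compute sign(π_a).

Orbit of 8 under x↦60x: [8, 34, 33, 196, 164, 28, 119]… (length divides ord_223(60)).
Cycle type of π: 37×6 + 1; total 7 cycles.
sign(π) = (−1)^{n − #cycles} = (−1)^{223−7} = (−1)^216 = +1.

+1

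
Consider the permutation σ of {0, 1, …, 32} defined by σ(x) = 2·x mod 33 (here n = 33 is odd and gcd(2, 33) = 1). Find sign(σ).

Orbit of 31 under x↦2x: [31, 29, 25, 17, 1, 2, 4]… (length divides ord_33(2)).
Decompose π into cycles: lengths [10, 10, 10, 2, 1] (5 cycles, including the fixed point 0).
sign(π) = (−1)^{n − #cycles} = (−1)^{33−5} = (−1)^28 = +1.
Zolotarev: (2|33) = +1, matching the cycle-count sign.

+1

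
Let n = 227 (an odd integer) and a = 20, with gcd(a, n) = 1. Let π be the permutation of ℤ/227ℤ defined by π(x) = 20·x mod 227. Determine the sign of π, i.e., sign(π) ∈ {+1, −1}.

Trace 98: π^k(98) = [98, 144, 156, 169, 202, 181, 215] for k=0..6.
π_20 has 2 disjoint cycles with lengths [226, 1] on {0,…,226}.
With 2 cycles on 227 points, sign = (−1)^{227−2} = -1.
(20|227)_J = -1 (Zolotarev's lemma cross-check).

-1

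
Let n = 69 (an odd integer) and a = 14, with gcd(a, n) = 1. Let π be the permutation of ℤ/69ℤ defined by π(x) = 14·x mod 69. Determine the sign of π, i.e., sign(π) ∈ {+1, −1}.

Trace 5: π^k(5) = [5, 1, 14, 58, 53, 52, 38] for k=0..6.
π_14 has 5 disjoint cycles with lengths [22, 22, 22, 2, 1] on {0,…,68}.
sign(π) = (−1)^{n − #cycles} = (−1)^{69−5} = (−1)^64 = +1.

+1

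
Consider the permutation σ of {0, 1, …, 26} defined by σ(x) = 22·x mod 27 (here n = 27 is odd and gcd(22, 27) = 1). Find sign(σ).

Orbit of 13 under x↦22x: [13, 16, 1, 22, 25, 10, 4]… (length divides ord_27(22)).
The orbit structure of x ↦ 22x mod 27: 7 orbits of sizes [9, 9, 3, 3, 1, 1, 1].
Σ(ℓ_i−1) = 27−7 = 20; sign = (−1)^20 = +1.
Zolotarev: (22|27) = +1, matching the cycle-count sign.

+1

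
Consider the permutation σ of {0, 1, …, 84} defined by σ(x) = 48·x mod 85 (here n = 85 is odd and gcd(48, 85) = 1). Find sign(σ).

+1

Start at x=7: 7 → 81 → 63 → 49 → 57 → 16 → 3 → … (one orbit).
Decompose π into cycles: lengths [16, 16, 16, 16, 16, 4, 1] (7 cycles, including the fixed point 0).
With 7 cycles on 85 points, sign = (−1)^{85−7} = +1.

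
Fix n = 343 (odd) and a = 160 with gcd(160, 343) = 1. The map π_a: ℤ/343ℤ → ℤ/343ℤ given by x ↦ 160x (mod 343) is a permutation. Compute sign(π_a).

-1

Orbit of 29 under x↦160x: [29, 181, 148, 13, 22, 90, 337]… (length divides ord_343(160)).
10 cycles of lengths [98, 98, 98, 14, 14, 14, 2, 2, 2, 1].
sign(π) = (−1)^{n − #cycles} = (−1)^{343−10} = (−1)^333 = -1.
(160|343)_J = -1 (Zolotarev's lemma cross-check).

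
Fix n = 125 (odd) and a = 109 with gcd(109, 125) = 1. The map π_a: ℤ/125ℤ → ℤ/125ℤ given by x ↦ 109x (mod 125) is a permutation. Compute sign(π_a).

+1

Trace 89: π^k(89) = [89, 76, 34, 81, 79, 111, 99] for k=0..6.
Decompose π into cycles: lengths [50, 50, 10, 10, 2, 2, 1] (7 cycles, including the fixed point 0).
125 − 7 = 118 transpositions; sign(π) = (−1)^118 = +1.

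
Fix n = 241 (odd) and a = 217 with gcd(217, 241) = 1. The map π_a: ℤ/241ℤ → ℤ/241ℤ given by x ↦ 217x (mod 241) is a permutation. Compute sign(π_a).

+1

Start at x=81: 81 → 225 → 143 → 183 → 187 → 91 → 226 → … (one orbit).
π_217 has 9 disjoint cycles with lengths [30, 30, 30, 30, 30, 30, 30, 30, 1] on {0,…,240}.
With 9 cycles on 241 points, sign = (−1)^{241−9} = +1.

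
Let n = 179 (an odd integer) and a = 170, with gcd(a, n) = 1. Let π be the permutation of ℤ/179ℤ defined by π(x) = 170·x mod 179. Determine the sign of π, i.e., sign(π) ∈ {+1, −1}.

-1

Trace 7: π^k(7) = [7, 116, 30, 88, 103, 147, 109] for k=0..6.
Cycle type of π: 178 + 1; total 2 cycles.
sign(π) = (−1)^{n − #cycles} = (−1)^{179−2} = (−1)^177 = -1.
Zolotarev: (170|179) = -1, matching the cycle-count sign.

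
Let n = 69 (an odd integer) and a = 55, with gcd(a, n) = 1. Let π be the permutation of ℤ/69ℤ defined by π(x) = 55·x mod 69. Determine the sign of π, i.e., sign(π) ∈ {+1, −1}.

Orbit of 31 under x↦55x: [31, 49, 4, 13, 25, 64, 1]… (length divides ord_69(55)).
The orbit structure of x ↦ 55x mod 69: 9 orbits of sizes [11, 11, 11, 11, 11, 11, 1, 1, 1].
n − c = 69 − 9 = 60; sign = (−1)^60 = +1.
(55|69)_J = +1 (Zolotarev's lemma cross-check).

+1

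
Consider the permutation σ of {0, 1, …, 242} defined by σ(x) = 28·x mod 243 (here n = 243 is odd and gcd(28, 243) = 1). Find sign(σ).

+1

Trace 1: π^k(1) = [1, 28, 55, 82, 109, 136, 163] for k=0..6.
Decompose π into cycles: lengths [9, 9, 9, 9, 9, 9, 9, 9, 9, 9, 9, 9, 9, 9, 9, 9, 9, 9, 3, 3, 3, 3, 3, 3, 3, 3, 3, 3, 3, 3, 3, 3, 3, 3, 3, 3, 1, 1, 1, 1, 1, 1, 1, 1, 1, 1, 1, 1, 1, 1, 1, 1, 1, 1, 1, 1, 1, 1, 1, 1, 1, 1, 1] (63 cycles, including the fixed point 0).
Σ(ℓ_i−1) = 243−63 = 180; sign = (−1)^180 = +1.
Zolotarev: (28|243) = +1, matching the cycle-count sign.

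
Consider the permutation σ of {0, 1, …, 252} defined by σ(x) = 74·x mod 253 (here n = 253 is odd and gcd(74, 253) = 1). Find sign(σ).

Trace 249: π^k(249) = [249, 210, 107, 75, 237, 81, 175] for k=0..6.
The orbit structure of x ↦ 74x mod 253: 5 orbits of sizes [110, 110, 22, 10, 1].
253 − 5 = 248 transpositions; sign(π) = (−1)^248 = +1.

+1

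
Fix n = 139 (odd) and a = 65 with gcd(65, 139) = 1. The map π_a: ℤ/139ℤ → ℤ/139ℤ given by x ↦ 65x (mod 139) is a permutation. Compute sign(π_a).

+1

Trace 100: π^k(100) = [100, 106, 79, 131, 36, 116, 34] for k=0..6.
The orbit structure of x ↦ 65x mod 139: 7 orbits of sizes [23, 23, 23, 23, 23, 23, 1].
n − c = 139 − 7 = 132; sign = (−1)^132 = +1.
The Jacobi symbol (65|139) = +1 (Zolotarev) agrees.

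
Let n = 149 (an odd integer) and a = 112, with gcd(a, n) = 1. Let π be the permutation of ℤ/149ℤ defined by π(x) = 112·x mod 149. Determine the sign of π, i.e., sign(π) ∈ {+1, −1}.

+1

Trace 114: π^k(114) = [114, 103, 63, 53, 125, 143, 73] for k=0..6.
Decompose π into cycles: lengths [74, 74, 1] (3 cycles, including the fixed point 0).
3 cycles on 149: each ℓ→(−1)^(ℓ−1), product (−1)^146 = +1.
The Jacobi symbol (112|149) = +1 (Zolotarev) agrees.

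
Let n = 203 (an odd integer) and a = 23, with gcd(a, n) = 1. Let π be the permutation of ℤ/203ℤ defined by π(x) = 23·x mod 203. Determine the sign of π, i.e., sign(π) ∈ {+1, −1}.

+1

Start at x=190: 190 → 107 → 25 → 169 → 30 → 81 → 36 → … (one orbit).
Decompose π into cycles: lengths [21, 21, 21, 21, 21, 21, 21, 21, 7, 7, 7, 7, 3, 3, 1] (15 cycles, including the fixed point 0).
15 cycles on 203: each ℓ→(−1)^(ℓ−1), product (−1)^188 = +1.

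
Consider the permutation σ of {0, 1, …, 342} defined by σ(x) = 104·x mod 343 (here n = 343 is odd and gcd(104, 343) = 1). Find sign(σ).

Orbit of 139 under x↦104x: [139, 50, 55, 232, 118, 267, 328]… (length divides ord_343(104)).
Cycle type of π: 98×3 + 14×3 + 2×3 + 1; total 10 cycles.
343 − 10 = 333 transpositions; sign(π) = (−1)^333 = -1.
Check: (104/343) = -1 by Zolotarev.

-1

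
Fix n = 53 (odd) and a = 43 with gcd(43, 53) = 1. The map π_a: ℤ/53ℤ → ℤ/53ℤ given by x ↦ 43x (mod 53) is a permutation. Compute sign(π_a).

Trace 24: π^k(24) = [24, 25, 15, 9, 16, 52, 10] for k=0..6.
The orbit structure of x ↦ 43x mod 53: 3 orbits of sizes [26, 26, 1].
Σ(ℓ_i−1) = 53−3 = 50; sign = (−1)^50 = +1.
Check: (43/53) = +1 by Zolotarev.

+1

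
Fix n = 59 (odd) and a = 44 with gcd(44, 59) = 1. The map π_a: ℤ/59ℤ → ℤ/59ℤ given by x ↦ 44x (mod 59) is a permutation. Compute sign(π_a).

-1

Trace 1: π^k(1) = [1, 44, 48, 47, 3, 14, 26] for k=0..6.
2 cycles of lengths [58, 1].
With 2 cycles on 59 points, sign = (−1)^{59−2} = -1.
Via Zolotarev, sign(π_{44}) = (44|59) = -1.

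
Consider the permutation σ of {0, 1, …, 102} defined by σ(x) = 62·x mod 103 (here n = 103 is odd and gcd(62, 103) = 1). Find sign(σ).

-1

Start at x=75: 75 → 15 → 3 → 83 → 99 → 61 → 74 → … (one orbit).
The orbit structure of x ↦ 62x mod 103: 2 orbits of sizes [102, 1].
Σ(ℓ_i−1) = 103−2 = 101; sign = (−1)^101 = -1.
(62|103)_J = -1 (Zolotarev's lemma cross-check).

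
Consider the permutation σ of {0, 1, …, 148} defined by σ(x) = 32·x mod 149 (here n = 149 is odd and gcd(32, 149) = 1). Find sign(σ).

Trace 84: π^k(84) = [84, 6, 43, 35, 77, 80, 27] for k=0..6.
Cycle lengths of π_32 on ℤ/149ℤ: [148, 1]; 2 cycles in total.
n − c = 149 − 2 = 147; sign = (−1)^147 = -1.

-1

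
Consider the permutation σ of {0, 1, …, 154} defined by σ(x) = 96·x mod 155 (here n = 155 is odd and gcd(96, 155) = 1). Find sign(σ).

-1

Orbit of 126 under x↦96x: [126, 6, 111, 116, 131, 21, 1]… (length divides ord_155(96)).
10 cycles of lengths [30, 30, 30, 30, 30, 1, 1, 1, 1, 1].
Σ(ℓ_i−1) = 155−10 = 145; sign = (−1)^145 = -1.
The Jacobi symbol (96|155) = -1 (Zolotarev) agrees.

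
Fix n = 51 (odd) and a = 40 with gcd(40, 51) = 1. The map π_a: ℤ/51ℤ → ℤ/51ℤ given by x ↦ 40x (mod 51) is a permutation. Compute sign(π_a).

Start at x=28: 28 → 49 → 22 → 13 → 10 → 43 → 37 → … (one orbit).
6 cycles of lengths [16, 16, 16, 1, 1, 1].
6 cycles on 51: each ℓ→(−1)^(ℓ−1), product (−1)^45 = -1.

-1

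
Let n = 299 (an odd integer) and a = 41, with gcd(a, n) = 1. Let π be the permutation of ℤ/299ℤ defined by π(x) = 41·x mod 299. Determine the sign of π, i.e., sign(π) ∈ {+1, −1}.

-1

Start at x=278: 278 → 36 → 280 → 118 → 54 → 121 → 177 → … (one orbit).
6 cycles of lengths [132, 132, 12, 11, 11, 1].
With 6 cycles on 299 points, sign = (−1)^{299−6} = -1.
Via Zolotarev, sign(π_{41}) = (41|299) = -1.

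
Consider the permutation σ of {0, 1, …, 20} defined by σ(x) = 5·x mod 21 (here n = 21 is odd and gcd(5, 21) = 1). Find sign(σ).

Trace 20: π^k(20) = [20, 16, 17, 1, 5, 4] for k=0..5.
5 cycles of lengths [6, 6, 6, 2, 1].
sign(π) = (−1)^{n − #cycles} = (−1)^{21−5} = (−1)^16 = +1.

+1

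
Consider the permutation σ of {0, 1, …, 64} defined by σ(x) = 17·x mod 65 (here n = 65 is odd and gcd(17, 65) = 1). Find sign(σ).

-1

Trace 14: π^k(14) = [14, 43, 16, 12, 9, 23, 1] for k=0..6.
Decompose π into cycles: lengths [12, 12, 12, 12, 6, 6, 4, 1] (8 cycles, including the fixed point 0).
n − c = 65 − 8 = 57; sign = (−1)^57 = -1.
Zolotarev: (17|65) = -1, matching the cycle-count sign.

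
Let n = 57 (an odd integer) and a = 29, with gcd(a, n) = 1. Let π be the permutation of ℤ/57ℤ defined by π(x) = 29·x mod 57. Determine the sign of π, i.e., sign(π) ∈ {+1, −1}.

Orbit of 50 under x↦29x: [50, 25, 41, 49, 53, 55, 56]… (length divides ord_57(29)).
Cycle lengths of π_29 on ℤ/57ℤ: [18, 18, 18, 2, 1]; 5 cycles in total.
Σ(ℓ_i−1) = 57−5 = 52; sign = (−1)^52 = +1.
Check: (29/57) = +1 by Zolotarev.

+1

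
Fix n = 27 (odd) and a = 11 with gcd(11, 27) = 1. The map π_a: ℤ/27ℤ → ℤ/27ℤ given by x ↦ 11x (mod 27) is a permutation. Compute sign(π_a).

Start at x=2: 2 → 22 → 26 → 16 → 14 → 19 → 20 → … (one orbit).
π_11 has 4 disjoint cycles with lengths [18, 6, 2, 1] on {0,…,26}.
sign(π) = (−1)^{n − #cycles} = (−1)^{27−4} = (−1)^23 = -1.

-1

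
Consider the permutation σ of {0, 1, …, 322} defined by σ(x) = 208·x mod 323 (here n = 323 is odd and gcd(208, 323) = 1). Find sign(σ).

Trace 132: π^k(132) = [132, 1, 208, 305] for k=0..3.
Cycle lengths of π_208 on ℤ/323ℤ: [4, 4, 4, 4, 4, 4, 4, 4, 4, 4, 4, 4, 4, 4, 4, 4, 4, 4, 4, 4, 4, 4, 4, 4, 4, 4, 4, 4, 4, 4, 4, 4, 4, 4, 4, 4, 4, 4, 4, 4, 4, 4, 4, 4, 4, 4, 4, 4, 4, 4, 4, 4, 4, 4, 4, 4, 4, 4, 4, 4, 4, 4, 4, 4, 4, 4, 4, 4, 4, 4, 4, 4, 4, 4, 4, 4, 2, 2, 2, 2, 2, 2, 2, 2, 2, 1]; 86 cycles in total.
Σ(ℓ_i−1) = 323−86 = 237; sign = (−1)^237 = -1.
Via Zolotarev, sign(π_{208}) = (208|323) = -1.

-1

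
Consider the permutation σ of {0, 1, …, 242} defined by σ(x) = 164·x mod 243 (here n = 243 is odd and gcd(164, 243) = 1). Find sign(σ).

-1

Trace 169: π^k(169) = [169, 14, 109, 137, 112, 143, 124] for k=0..6.
Decompose π into cycles: lengths [162, 54, 18, 6, 2, 1] (6 cycles, including the fixed point 0).
With 6 cycles on 243 points, sign = (−1)^{243−6} = -1.
The Jacobi symbol (164|243) = -1 (Zolotarev) agrees.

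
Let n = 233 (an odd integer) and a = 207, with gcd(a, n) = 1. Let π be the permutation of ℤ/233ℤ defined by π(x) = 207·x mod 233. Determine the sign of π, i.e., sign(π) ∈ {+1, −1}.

+1

Orbit of 66 under x↦207x: [66, 148, 113, 91, 197, 4, 129]… (length divides ord_233(207)).
Decompose π into cycles: lengths [116, 116, 1] (3 cycles, including the fixed point 0).
sign(π) = (−1)^{n − #cycles} = (−1)^{233−3} = (−1)^230 = +1.
The Jacobi symbol (207|233) = +1 (Zolotarev) agrees.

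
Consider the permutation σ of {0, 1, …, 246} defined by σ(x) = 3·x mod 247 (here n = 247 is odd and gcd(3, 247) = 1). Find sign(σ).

-1

Trace 165: π^k(165) = [165, 1, 3, 9, 27, 81, 243] for k=0..6.
Cycle type of π: 18×13 + 3×4 + 1; total 18 cycles.
247 − 18 = 229 transpositions; sign(π) = (−1)^229 = -1.
The Jacobi symbol (3|247) = -1 (Zolotarev) agrees.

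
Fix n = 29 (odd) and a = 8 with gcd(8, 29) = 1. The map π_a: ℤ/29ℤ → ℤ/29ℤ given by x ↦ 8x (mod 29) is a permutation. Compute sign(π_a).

Orbit of 4 under x↦8x: [4, 3, 24, 18, 28, 21, 23]… (length divides ord_29(8)).
Decompose π into cycles: lengths [28, 1] (2 cycles, including the fixed point 0).
n − c = 29 − 2 = 27; sign = (−1)^27 = -1.
(8|29)_J = -1 (Zolotarev's lemma cross-check).

-1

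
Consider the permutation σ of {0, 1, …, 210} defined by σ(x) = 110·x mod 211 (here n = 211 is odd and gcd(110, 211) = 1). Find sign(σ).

-1

Trace 171: π^k(171) = [171, 31, 34, 153, 161, 197, 148] for k=0..6.
Decompose π into cycles: lengths [42, 42, 42, 42, 42, 1] (6 cycles, including the fixed point 0).
n − c = 211 − 6 = 205; sign = (−1)^205 = -1.
(110|211)_J = -1 (Zolotarev's lemma cross-check).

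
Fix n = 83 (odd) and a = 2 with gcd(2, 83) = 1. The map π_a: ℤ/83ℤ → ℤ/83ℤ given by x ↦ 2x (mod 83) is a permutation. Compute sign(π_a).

-1

Trace 62: π^k(62) = [62, 41, 82, 81, 79, 75, 67] for k=0..6.
Decompose π into cycles: lengths [82, 1] (2 cycles, including the fixed point 0).
2 cycles on 83: each ℓ→(−1)^(ℓ−1), product (−1)^81 = -1.
Via Zolotarev, sign(π_{2}) = (2|83) = -1.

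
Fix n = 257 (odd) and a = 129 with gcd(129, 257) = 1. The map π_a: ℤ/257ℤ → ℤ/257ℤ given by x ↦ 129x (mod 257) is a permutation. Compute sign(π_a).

+1

Trace 256: π^k(256) = [256, 128, 64, 32, 16, 8, 4] for k=0..6.
17 cycles of lengths [16, 16, 16, 16, 16, 16, 16, 16, 16, 16, 16, 16, 16, 16, 16, 16, 1].
n − c = 257 − 17 = 240; sign = (−1)^240 = +1.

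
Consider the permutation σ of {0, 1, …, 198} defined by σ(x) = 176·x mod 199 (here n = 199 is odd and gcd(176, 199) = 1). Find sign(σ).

Start at x=86: 86 → 12 → 122 → 179 → 62 → 166 → 162 → … (one orbit).
2 cycles of lengths [198, 1].
With 2 cycles on 199 points, sign = (−1)^{199−2} = -1.

-1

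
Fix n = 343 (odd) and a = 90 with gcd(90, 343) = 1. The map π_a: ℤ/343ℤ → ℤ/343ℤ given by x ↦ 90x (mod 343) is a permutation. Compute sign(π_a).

-1

Start at x=209: 209 → 288 → 195 → 57 → 328 → 22 → 265 → … (one orbit).
Cycle type of π: 98×3 + 14×3 + 2×3 + 1; total 10 cycles.
n − c = 343 − 10 = 333; sign = (−1)^333 = -1.
(90|343)_J = -1 (Zolotarev's lemma cross-check).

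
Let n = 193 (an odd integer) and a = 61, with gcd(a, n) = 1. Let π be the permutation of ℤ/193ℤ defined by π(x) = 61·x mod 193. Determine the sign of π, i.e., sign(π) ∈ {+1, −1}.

Start at x=96: 96 → 66 → 166 → 90 → 86 → 35 → 12 → … (one orbit).
2 cycles of lengths [192, 1].
2 cycles on 193: each ℓ→(−1)^(ℓ−1), product (−1)^191 = -1.
The Jacobi symbol (61|193) = -1 (Zolotarev) agrees.

-1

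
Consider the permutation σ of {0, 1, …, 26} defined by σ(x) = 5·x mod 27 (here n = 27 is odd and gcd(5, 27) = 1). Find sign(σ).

-1

Orbit of 10 under x↦5x: [10, 23, 7, 8, 13, 11, 1]… (length divides ord_27(5)).
Cycle type of π: 18 + 6 + 2 + 1; total 4 cycles.
Σ(ℓ_i−1) = 27−4 = 23; sign = (−1)^23 = -1.
Zolotarev: (5|27) = -1, matching the cycle-count sign.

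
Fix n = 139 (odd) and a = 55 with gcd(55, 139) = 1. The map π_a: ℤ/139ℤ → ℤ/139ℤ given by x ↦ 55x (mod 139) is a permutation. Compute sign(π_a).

+1

Orbit of 55 under x↦55x: [55, 106, 131, 116, 125, 64, 45]… (length divides ord_139(55)).
7 cycles of lengths [23, 23, 23, 23, 23, 23, 1].
139 − 7 = 132 transpositions; sign(π) = (−1)^132 = +1.
Via Zolotarev, sign(π_{55}) = (55|139) = +1.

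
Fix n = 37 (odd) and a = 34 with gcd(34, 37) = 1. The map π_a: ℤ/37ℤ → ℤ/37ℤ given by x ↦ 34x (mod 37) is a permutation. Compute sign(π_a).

+1

Orbit of 9 under x↦34x: [9, 10, 7, 16, 26, 33, 12]… (length divides ord_37(34)).
Cycle lengths of π_34 on ℤ/37ℤ: [9, 9, 9, 9, 1]; 5 cycles in total.
Σ(ℓ_i−1) = 37−5 = 32; sign = (−1)^32 = +1.
(34|37)_J = +1 (Zolotarev's lemma cross-check).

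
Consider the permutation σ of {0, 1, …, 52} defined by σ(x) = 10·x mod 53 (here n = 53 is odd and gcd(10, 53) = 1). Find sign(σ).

+1

Start at x=28: 28 → 15 → 44 → 16 → 1 → 10 → 47 → … (one orbit).
Cycle lengths of π_10 on ℤ/53ℤ: [13, 13, 13, 13, 1]; 5 cycles in total.
5 cycles on 53: each ℓ→(−1)^(ℓ−1), product (−1)^48 = +1.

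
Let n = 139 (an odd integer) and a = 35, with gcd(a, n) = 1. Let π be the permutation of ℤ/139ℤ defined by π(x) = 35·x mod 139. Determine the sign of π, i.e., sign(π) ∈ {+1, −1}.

+1

Trace 78: π^k(78) = [78, 89, 57, 49, 47, 116, 29] for k=0..6.
π_35 has 3 disjoint cycles with lengths [69, 69, 1] on {0,…,138}.
With 3 cycles on 139 points, sign = (−1)^{139−3} = +1.
Via Zolotarev, sign(π_{35}) = (35|139) = +1.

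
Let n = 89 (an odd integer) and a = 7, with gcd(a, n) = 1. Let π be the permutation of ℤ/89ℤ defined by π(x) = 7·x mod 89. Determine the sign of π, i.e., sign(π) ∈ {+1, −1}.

Start at x=49: 49 → 76 → 87 → 75 → 80 → 26 → 4 → … (one orbit).
Decompose π into cycles: lengths [88, 1] (2 cycles, including the fixed point 0).
89 − 2 = 87 transpositions; sign(π) = (−1)^87 = -1.
Check: (7/89) = -1 by Zolotarev.

-1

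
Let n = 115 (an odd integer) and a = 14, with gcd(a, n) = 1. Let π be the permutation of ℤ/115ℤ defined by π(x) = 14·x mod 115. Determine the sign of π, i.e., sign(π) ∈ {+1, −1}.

-1

Start at x=84: 84 → 26 → 19 → 36 → 44 → 41 → 114 → … (one orbit).
Cycle type of π: 22×5 + 2×2 + 1; total 8 cycles.
115 − 8 = 107 transpositions; sign(π) = (−1)^107 = -1.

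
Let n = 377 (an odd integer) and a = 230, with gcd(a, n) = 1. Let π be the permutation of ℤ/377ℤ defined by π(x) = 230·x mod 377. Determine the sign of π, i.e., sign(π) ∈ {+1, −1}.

Orbit of 313 under x↦230x: [313, 360, 237, 222, 165, 250, 196]… (length divides ord_377(230)).
10 cycles of lengths [84, 84, 84, 84, 28, 3, 3, 3, 3, 1].
10 cycles on 377: each ℓ→(−1)^(ℓ−1), product (−1)^367 = -1.

-1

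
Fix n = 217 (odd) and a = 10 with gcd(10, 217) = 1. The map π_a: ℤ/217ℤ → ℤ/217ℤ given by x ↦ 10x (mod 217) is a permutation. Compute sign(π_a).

-1

Orbit of 121 under x↦10x: [121, 125, 165, 131, 8, 80, 149]… (length divides ord_217(10)).
Cycle lengths of π_10 on ℤ/217ℤ: [30, 30, 30, 30, 30, 30, 15, 15, 6, 1]; 10 cycles in total.
Σ(ℓ_i−1) = 217−10 = 207; sign = (−1)^207 = -1.
Via Zolotarev, sign(π_{10}) = (10|217) = -1.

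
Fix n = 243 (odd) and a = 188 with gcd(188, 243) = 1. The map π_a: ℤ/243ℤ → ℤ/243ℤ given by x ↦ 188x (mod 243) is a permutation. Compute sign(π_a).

-1

Orbit of 134 under x↦188x: [134, 163, 26, 28, 161, 136, 53]… (length divides ord_243(188)).
The orbit structure of x ↦ 188x mod 243: 32 orbits of sizes [18, 18, 18, 18, 18, 18, 18, 18, 18, 6, 6, 6, 6, 6, 6, 6, 6, 6, 2, 2, 2, 2, 2, 2, 2, 2, 2, 2, 2, 2, 2, 1].
n − c = 243 − 32 = 211; sign = (−1)^211 = -1.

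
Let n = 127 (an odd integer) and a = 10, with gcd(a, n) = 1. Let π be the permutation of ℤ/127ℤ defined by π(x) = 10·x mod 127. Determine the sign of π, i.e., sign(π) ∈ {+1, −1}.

-1

Start at x=47: 47 → 89 → 1 → 10 → 100 → 111 → 94 → … (one orbit).
4 cycles of lengths [42, 42, 42, 1].
With 4 cycles on 127 points, sign = (−1)^{127−4} = -1.
The Jacobi symbol (10|127) = -1 (Zolotarev) agrees.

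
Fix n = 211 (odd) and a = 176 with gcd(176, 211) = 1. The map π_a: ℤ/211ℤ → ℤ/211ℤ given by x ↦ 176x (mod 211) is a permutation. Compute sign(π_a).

+1

Orbit of 76 under x↦176x: [76, 83, 49, 184, 101, 52, 79]… (length divides ord_211(176)).
Cycle type of π: 105×2 + 1; total 3 cycles.
3 cycles on 211: each ℓ→(−1)^(ℓ−1), product (−1)^208 = +1.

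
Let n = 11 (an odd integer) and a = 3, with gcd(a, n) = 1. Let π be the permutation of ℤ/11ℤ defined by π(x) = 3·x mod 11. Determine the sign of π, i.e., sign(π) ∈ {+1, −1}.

Trace 1: π^k(1) = [1, 3, 9, 5, 4] for k=0..4.
π_3 has 3 disjoint cycles with lengths [5, 5, 1] on {0,…,10}.
With 3 cycles on 11 points, sign = (−1)^{11−3} = +1.

+1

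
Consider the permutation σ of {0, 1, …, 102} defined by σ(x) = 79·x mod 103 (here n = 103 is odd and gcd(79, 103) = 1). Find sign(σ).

+1

Orbit of 30 under x↦79x: [30, 1, 79, 61, 81, 13, 100]… (length divides ord_103(79)).
Decompose π into cycles: lengths [17, 17, 17, 17, 17, 17, 1] (7 cycles, including the fixed point 0).
With 7 cycles on 103 points, sign = (−1)^{103−7} = +1.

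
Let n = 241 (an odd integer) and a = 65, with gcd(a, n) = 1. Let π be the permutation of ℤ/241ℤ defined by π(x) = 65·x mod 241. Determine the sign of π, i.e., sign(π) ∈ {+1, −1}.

-1

Trace 219: π^k(219) = [219, 16, 76, 120, 88, 177, 178] for k=0..6.
The orbit structure of x ↦ 65x mod 241: 6 orbits of sizes [48, 48, 48, 48, 48, 1].
n − c = 241 − 6 = 235; sign = (−1)^235 = -1.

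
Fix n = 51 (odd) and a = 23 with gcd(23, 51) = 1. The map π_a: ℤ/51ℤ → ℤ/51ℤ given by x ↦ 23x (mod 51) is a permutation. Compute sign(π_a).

+1

Start at x=43: 43 → 20 → 1 → 23 → 19 → 29 → 4 → … (one orbit).
π_23 has 5 disjoint cycles with lengths [16, 16, 16, 2, 1] on {0,…,50}.
sign(π) = (−1)^{n − #cycles} = (−1)^{51−5} = (−1)^46 = +1.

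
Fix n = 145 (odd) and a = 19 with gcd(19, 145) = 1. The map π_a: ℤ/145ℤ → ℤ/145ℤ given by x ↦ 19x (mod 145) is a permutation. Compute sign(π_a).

-1

Trace 96: π^k(96) = [96, 84, 1, 19, 71, 44, 111] for k=0..6.
Decompose π into cycles: lengths [28, 28, 28, 28, 28, 2, 2, 1] (8 cycles, including the fixed point 0).
145 − 8 = 137 transpositions; sign(π) = (−1)^137 = -1.
Via Zolotarev, sign(π_{19}) = (19|145) = -1.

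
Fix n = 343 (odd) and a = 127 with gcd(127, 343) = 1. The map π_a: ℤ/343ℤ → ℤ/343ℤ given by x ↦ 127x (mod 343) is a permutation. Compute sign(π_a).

Start at x=316: 316 → 1 → 127 → 8 → 330 → 64 → 239 → … (one orbit).
The orbit structure of x ↦ 127x mod 343: 19 orbits of sizes [49, 49, 49, 49, 49, 49, 7, 7, 7, 7, 7, 7, 1, 1, 1, 1, 1, 1, 1].
With 19 cycles on 343 points, sign = (−1)^{343−19} = +1.

+1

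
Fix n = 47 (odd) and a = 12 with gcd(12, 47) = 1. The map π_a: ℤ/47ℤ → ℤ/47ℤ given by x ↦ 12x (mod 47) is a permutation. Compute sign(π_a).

+1

Start at x=12: 12 → 3 → 36 → 9 → 14 → 27 → 42 → … (one orbit).
Cycle lengths of π_12 on ℤ/47ℤ: [23, 23, 1]; 3 cycles in total.
With 3 cycles on 47 points, sign = (−1)^{47−3} = +1.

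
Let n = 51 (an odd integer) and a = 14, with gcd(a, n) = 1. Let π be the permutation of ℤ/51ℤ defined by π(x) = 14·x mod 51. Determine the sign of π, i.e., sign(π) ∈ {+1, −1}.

Start at x=43: 43 → 41 → 13 → 29 → 49 → 23 → 16 → … (one orbit).
The orbit structure of x ↦ 14x mod 51: 5 orbits of sizes [16, 16, 16, 2, 1].
51 − 5 = 46 transpositions; sign(π) = (−1)^46 = +1.
Check: (14/51) = +1 by Zolotarev.

+1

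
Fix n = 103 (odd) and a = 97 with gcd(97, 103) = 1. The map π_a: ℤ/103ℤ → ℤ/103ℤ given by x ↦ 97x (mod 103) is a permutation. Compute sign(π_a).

+1

Trace 4: π^k(4) = [4, 79, 41, 63, 34, 2, 91] for k=0..6.
Cycle type of π: 51×2 + 1; total 3 cycles.
103 − 3 = 100 transpositions; sign(π) = (−1)^100 = +1.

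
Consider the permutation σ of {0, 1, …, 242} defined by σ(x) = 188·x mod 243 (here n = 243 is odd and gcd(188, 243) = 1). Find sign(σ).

Trace 217: π^k(217) = [217, 215, 82, 107, 190, 242, 55] for k=0..6.
The orbit structure of x ↦ 188x mod 243: 32 orbits of sizes [18, 18, 18, 18, 18, 18, 18, 18, 18, 6, 6, 6, 6, 6, 6, 6, 6, 6, 2, 2, 2, 2, 2, 2, 2, 2, 2, 2, 2, 2, 2, 1].
Σ(ℓ_i−1) = 243−32 = 211; sign = (−1)^211 = -1.

-1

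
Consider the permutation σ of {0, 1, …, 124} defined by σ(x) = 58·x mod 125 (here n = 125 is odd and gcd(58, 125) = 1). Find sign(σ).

-1

Orbit of 86 under x↦58x: [86, 113, 54, 7, 31, 48, 34]… (length divides ord_125(58)).
4 cycles of lengths [100, 20, 4, 1].
4 cycles on 125: each ℓ→(−1)^(ℓ−1), product (−1)^121 = -1.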